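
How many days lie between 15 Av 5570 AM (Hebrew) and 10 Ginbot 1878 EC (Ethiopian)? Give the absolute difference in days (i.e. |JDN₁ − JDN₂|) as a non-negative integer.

First date → JDN 2382375; second date → JDN 2410044.
The interval is |2382375 − 2410044| = 27669 days.

27669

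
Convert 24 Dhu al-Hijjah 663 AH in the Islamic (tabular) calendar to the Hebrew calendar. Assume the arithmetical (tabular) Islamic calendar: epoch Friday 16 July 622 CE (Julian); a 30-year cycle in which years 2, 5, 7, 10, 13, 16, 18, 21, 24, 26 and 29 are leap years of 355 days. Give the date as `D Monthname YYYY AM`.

26 Tishrei 5026 AM

The source date corresponds to 14 October 1265 in the proleptic Gregorian calendar (JDN 2183379).
That day falls on 26 Tishrei 5026 AM in the Hebrew calendar.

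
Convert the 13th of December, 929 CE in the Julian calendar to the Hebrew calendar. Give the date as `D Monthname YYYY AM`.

Both dates share Julian Day Number 2060722; in the Hebrew calendar that is 8 Tevet 4690 AM.

8 Tevet 4690 AM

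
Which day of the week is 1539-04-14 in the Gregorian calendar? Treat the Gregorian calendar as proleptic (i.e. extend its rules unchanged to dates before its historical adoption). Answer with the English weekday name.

JDN 2283271 mod 7 = 4, and JDN 0 was a Monday, so this is a Friday.

Friday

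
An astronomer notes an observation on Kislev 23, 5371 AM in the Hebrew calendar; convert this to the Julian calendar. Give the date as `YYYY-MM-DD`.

1610-11-29

The source date corresponds to 9 December 1610 in the Gregorian calendar (JDN 2309443).
That day falls on 29 November 1610 CE in the Julian calendar.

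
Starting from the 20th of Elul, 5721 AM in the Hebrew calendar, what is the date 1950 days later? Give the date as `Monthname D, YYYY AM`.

Tevet 21, 5727 AM

Counting 1950 days forward from JDN 2437544 reaches JDN 2439494, which is Tevet 21, 5727 AM.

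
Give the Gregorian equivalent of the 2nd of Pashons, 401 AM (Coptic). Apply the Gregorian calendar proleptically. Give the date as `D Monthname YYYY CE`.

30 April 685 CE

Both dates share Julian Day Number 1971371; in the Gregorian calendar that is 30 April 685 CE.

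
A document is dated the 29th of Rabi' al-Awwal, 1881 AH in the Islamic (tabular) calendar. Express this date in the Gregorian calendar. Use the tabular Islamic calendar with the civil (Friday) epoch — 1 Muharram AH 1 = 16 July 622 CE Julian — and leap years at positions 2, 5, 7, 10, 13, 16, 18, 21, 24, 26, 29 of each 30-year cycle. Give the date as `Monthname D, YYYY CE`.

October 20, 2446 CE

Both dates share Julian Day Number 2614736; in the Gregorian calendar that is 20 October 2446 CE.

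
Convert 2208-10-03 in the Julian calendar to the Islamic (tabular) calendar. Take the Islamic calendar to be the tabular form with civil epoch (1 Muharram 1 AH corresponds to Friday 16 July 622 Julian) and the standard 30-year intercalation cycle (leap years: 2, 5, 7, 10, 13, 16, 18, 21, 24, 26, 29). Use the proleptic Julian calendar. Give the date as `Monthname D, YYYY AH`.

Julian Day Number of the source date = 2527806.
Converting JDN 2527806 to the tabular Islamic calendar gives 7 Dhu al-Hijjah 1635 AH.

Dhu al-Hijjah 7, 1635 AH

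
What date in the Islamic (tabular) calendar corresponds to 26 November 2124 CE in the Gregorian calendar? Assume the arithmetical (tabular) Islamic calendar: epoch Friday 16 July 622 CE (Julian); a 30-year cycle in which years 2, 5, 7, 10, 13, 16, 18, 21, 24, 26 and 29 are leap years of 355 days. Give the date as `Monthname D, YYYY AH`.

Julian Day Number of the source date = 2497165.
Converting JDN 2497165 to the tabular Islamic calendar gives 18 Jumada al-Thani 1549 AH.

Jumada al-Thani 18, 1549 AH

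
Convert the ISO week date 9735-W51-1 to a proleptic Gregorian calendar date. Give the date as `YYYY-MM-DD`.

ISO week 1 of 9735 is the week containing the first Thursday of 9735.
Week 51, day 1 (Monday) lands on 9735-12-19.

9735-12-19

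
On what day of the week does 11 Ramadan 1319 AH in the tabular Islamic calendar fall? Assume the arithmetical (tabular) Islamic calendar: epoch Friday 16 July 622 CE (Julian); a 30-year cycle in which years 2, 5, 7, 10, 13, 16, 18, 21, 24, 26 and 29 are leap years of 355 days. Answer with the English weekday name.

In the Gregorian calendar this is 22 December 1901 (JDN 2415741).
JDN 2415741 mod 7 = 6, and JDN 0 was a Monday, so this is a Sunday.

Sunday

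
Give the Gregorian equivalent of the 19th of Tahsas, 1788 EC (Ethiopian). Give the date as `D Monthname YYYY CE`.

Both dates share Julian Day Number 2377031; in the Gregorian calendar that is 27 December 1795 CE.

27 December 1795 CE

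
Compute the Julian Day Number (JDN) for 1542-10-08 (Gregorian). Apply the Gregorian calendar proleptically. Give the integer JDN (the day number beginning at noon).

JDN 2451545 is 1 January 2000 CE (Gregorian); the target day is −167001 days from there, so JDN = 2284544.

2284544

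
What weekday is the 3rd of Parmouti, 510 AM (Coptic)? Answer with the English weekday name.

Saturday

Equivalently 2 April 794 Gregorian, JDN 2011154.
2011154 ≡ 5 (mod 7); counting from Monday = 0 gives Saturday.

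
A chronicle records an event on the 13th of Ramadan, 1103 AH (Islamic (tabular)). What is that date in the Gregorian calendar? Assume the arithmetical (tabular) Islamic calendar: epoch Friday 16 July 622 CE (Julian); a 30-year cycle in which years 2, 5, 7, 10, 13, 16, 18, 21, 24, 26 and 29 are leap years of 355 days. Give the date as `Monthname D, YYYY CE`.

Both dates share Julian Day Number 2339200; in the Gregorian calendar that is 29 May 1692 CE.

May 29, 1692 CE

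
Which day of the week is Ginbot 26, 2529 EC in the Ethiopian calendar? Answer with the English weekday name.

This is JDN 2647838 (7 June 2537 Gregorian).
JDN 2647838 mod 7 = 4, and JDN 0 was a Monday, so this is a Friday.

Friday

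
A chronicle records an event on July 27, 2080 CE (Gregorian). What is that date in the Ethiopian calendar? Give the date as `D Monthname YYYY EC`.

20 Hamle 2072 EC

Both dates share Julian Day Number 2480973; in the Ethiopian calendar that is 20 Hamle 2072 EC.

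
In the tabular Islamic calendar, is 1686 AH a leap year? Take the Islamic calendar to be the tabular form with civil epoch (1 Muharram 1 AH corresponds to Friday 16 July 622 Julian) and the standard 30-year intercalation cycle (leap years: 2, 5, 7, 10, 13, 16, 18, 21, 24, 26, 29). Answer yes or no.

no

Year 1686 AH is year 6 of its 30-year cycle; leap positions are 2, 5, 7, 10, 13, 16, 18, 21, 24, 26, 29, so it is a common year (354 days).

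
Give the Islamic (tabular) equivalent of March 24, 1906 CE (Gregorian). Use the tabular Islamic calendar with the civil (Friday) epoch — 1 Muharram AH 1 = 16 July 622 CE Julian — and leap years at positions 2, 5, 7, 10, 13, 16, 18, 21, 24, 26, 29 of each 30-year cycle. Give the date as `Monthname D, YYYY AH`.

Muharram 28, 1324 AH

Julian Day Number of the source date = 2417294.
Converting JDN 2417294 to the tabular Islamic calendar gives 28 Muharram 1324 AH.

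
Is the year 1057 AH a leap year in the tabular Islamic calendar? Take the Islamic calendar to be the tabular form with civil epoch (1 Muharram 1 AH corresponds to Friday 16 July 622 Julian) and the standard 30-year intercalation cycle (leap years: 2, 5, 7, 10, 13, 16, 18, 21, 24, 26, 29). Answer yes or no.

yes

Year 1057 AH is year 7 of its 30-year cycle; leap positions are 2, 5, 7, 10, 13, 16, 18, 21, 24, 26, 29, so it is a leap year (355 days).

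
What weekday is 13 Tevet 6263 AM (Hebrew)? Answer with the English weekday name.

Friday

Equivalently 12 January 2503 Gregorian, JDN 2635273.
2635273 ≡ 4 (mod 7); counting from Monday = 0 gives Friday.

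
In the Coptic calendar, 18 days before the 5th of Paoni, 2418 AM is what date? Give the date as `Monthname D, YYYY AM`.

The starting date is JDN 2708113; 2708113 − 18 = 2708095.
JDN 2708095 corresponds to Pashons 17, 2418 AM.

Pashons 17, 2418 AM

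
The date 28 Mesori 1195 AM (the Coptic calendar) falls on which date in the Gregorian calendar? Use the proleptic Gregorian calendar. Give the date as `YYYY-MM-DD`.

1479-08-30

Both dates share Julian Day Number 2261495; in the Gregorian calendar that is 30 August 1479 CE.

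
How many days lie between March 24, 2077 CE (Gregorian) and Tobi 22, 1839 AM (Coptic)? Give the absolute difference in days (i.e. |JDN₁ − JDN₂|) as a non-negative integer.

16748

JDN of the first date = 2479752.
JDN of the second date = 2496500.
|2496500 − 2479752| = 16748.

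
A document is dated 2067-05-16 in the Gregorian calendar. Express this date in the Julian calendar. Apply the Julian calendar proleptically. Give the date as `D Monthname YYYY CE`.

For dates in this range the Gregorian date is 13 days ahead of the Julian.
16 May 2067 Gregorian − 13 days → 3 May 2067 Julian.

3 May 2067 CE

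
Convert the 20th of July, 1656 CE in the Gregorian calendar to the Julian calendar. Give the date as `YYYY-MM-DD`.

The Julian–Gregorian offset here is 10 days (Julian trailing).
20 July 1656 Gregorian − 10 days → 10 July 1656 Julian.

1656-07-10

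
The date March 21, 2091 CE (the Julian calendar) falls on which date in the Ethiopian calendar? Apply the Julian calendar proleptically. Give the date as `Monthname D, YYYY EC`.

Megabit 25, 2083 EC

Julian Day Number of the source date = 2484875.
Converting JDN 2484875 to the Ethiopian calendar gives 25 Megabit 2083 EC.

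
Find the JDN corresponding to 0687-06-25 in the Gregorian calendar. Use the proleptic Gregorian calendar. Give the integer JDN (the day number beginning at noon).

1972157

JDN 2400001 is 17 November 1858 CE (Gregorian), MJD 0; the target day is −427844 days from there, so JDN = 1972157.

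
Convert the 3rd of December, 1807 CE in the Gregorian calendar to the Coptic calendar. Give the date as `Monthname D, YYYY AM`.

Hathor 24, 1524 AM

Julian Day Number of the source date = 2381389.
Converting JDN 2381389 to the Coptic calendar gives 24 Hathor 1524 AM.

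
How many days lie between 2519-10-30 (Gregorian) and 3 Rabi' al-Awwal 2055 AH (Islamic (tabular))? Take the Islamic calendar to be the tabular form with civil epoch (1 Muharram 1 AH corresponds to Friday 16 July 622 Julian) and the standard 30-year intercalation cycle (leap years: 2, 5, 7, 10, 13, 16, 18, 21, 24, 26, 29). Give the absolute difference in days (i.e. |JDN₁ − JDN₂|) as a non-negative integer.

JDN of the first date = 2641408.
JDN of the second date = 2676370.
|2676370 − 2641408| = 34962.

34962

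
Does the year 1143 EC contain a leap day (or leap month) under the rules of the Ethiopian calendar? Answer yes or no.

yes

1143 mod 4 = 3; in the Ethiopian calendar a year is leap when year mod 4 = 3, so it is a leap year.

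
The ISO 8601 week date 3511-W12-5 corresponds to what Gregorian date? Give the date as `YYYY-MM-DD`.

ISO week 1 of 3511 is the week containing the first Thursday of 3511.
Week 12, day 5 (Friday) lands on 3511-03-24.

3511-03-24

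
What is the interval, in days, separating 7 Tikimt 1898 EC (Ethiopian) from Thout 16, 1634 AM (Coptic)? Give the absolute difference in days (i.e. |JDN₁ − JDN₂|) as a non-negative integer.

4362

JDN of the first date = 2417136.
JDN of the second date = 2421498.
|2421498 − 2417136| = 4362.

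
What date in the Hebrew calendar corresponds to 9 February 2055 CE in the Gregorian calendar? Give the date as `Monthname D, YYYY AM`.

Shevat 11, 5815 AM

Both dates share Julian Day Number 2471673; in the Hebrew calendar that is 11 Shevat 5815 AM.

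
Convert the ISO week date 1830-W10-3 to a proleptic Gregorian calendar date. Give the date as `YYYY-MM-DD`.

1830-03-10

ISO week 1 of 1830 is the week containing the first Thursday of 1830.
Week 10, day 3 (Wednesday) lands on 1830-03-10.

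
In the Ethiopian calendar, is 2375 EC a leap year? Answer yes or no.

yes

2375 mod 4 = 3; in the Ethiopian calendar a year is leap when year mod 4 = 3, so it is a leap year.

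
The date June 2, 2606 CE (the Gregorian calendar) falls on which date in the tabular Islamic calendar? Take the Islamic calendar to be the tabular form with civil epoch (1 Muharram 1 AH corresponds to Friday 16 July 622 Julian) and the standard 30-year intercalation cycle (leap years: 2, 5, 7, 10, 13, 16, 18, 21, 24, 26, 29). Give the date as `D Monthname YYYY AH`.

Julian Day Number of the source date = 2673034.
Converting JDN 2673034 to the tabular Islamic calendar gives 4 Shawwal 2045 AH.

4 Shawwal 2045 AH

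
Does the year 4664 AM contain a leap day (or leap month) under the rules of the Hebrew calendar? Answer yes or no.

Hebrew year 4664 is year 9 of its 19-year Metonic cycle; leap years are at positions 3, 6, 8, 11, 14, 17, 19, so it is a common year (12 months).

no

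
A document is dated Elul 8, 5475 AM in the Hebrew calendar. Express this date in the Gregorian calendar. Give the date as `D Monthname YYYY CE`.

6 September 1715 CE

Both dates share Julian Day Number 2347699; in the Gregorian calendar that is 6 September 1715 CE.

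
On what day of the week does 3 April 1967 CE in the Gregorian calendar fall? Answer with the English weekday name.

JDN 2439584 mod 7 = 0, and JDN 0 was a Monday, so this is a Monday.

Monday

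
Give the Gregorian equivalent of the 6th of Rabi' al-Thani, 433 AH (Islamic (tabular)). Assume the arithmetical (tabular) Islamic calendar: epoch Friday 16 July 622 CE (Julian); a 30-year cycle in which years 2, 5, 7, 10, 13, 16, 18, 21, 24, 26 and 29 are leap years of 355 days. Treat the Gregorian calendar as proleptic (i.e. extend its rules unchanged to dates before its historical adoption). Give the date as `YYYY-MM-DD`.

1041-12-09

Both dates share Julian Day Number 2101620; in the Gregorian calendar that is 9 December 1041 CE.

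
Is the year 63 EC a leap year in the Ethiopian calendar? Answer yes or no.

yes

63 mod 4 = 3; in the Ethiopian calendar a year is leap when year mod 4 = 3, so it is a leap year.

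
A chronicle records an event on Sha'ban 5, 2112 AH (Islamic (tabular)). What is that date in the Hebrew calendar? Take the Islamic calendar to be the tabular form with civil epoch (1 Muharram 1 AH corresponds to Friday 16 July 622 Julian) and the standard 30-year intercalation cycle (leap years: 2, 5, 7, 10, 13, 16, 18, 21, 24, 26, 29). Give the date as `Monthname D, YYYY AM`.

The source date corresponds to 7 April 2671 in the Gregorian calendar (JDN 2696719).
That day falls on 6 Nisan 6431 AM in the Hebrew calendar.

Nisan 6, 6431 AM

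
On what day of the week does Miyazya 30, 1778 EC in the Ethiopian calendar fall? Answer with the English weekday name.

This is JDN 2373509 (6 May 1786 Gregorian).
2373509 ≡ 5 (mod 7); counting from Monday = 0 gives Saturday.

Saturday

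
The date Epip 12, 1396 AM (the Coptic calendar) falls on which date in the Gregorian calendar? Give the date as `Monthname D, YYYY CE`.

Julian Day Number of the source date = 2334865.
Converting JDN 2334865 to the Gregorian calendar gives 16 July 1680 CE.

July 16, 1680 CE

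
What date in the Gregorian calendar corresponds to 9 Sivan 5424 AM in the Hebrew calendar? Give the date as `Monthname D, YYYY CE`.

June 2, 1664 CE

Both dates share Julian Day Number 2328977; in the Gregorian calendar that is 2 June 1664 CE.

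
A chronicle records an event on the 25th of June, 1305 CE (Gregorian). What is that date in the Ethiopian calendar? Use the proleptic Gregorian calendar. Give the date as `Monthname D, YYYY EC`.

Sene 23, 1297 EC

Both dates share Julian Day Number 2197877; in the Ethiopian calendar that is 23 Sene 1297 EC.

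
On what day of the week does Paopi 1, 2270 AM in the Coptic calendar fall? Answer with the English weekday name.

Monday

This is JDN 2653812 (15 October 2553 Gregorian).
Since JDN mod 7 = 0 (0 = Monday), the day is Monday.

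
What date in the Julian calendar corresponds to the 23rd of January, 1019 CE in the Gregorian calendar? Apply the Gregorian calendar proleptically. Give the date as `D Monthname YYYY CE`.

For dates in this range the Gregorian date is 6 days ahead of the Julian.
23 January 1019 Gregorian − 6 days → 17 January 1019 Julian.

17 January 1019 CE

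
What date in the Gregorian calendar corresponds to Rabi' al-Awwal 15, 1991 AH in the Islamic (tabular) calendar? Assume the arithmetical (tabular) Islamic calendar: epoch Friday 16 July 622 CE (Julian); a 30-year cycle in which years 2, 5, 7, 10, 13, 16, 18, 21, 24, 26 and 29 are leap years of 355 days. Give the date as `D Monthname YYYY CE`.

Julian Day Number of the source date = 2653703.
Converting JDN 2653703 to the Gregorian calendar gives 28 June 2553 CE.

28 June 2553 CE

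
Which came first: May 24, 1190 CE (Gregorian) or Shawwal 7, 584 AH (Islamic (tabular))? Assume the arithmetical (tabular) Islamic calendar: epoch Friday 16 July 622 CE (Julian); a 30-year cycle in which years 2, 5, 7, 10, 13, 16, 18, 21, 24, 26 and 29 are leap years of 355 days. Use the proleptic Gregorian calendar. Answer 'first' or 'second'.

The two dates have Julian Day Numbers 2155842 and 2155308 respectively.
Since 2155308 < 2155842, the second date comes first.

second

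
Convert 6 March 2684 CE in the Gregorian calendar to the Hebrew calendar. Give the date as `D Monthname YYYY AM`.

Both dates share Julian Day Number 2701436; in the Hebrew calendar that is 27 Adar I 6444 AM.

27 Adar I 6444 AM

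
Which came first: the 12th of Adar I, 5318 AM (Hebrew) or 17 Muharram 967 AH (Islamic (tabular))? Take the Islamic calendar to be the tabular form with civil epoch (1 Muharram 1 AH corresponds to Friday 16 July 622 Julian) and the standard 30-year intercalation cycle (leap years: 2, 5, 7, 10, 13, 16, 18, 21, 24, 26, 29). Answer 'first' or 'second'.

First date → JDN 2290148; second date → JDN 2290774.
JDN 2290148 < JDN 2290774, so the first date is earlier.

first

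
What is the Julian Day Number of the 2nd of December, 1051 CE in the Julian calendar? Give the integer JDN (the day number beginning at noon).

2105271

In the proleptic Gregorian calendar the same day is 8 December 1051.
JDN 2400001 is 17 November 1858 CE (Gregorian), MJD 0; the target day is −294730 days from there, so JDN = 2105271.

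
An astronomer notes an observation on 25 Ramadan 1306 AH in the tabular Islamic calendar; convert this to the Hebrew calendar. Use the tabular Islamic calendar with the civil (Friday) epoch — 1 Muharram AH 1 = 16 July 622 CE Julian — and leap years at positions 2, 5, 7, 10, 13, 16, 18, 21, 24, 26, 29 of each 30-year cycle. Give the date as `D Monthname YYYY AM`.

24 Iyar 5649 AM

Both dates share Julian Day Number 2411148; in the Hebrew calendar that is 24 Iyar 5649 AM.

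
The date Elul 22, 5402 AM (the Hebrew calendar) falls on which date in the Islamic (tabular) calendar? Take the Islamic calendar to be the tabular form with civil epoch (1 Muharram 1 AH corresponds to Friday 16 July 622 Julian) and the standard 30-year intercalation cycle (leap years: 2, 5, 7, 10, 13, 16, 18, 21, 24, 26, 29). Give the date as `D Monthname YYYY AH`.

Both dates share Julian Day Number 2321048; in the tabular Islamic calendar that is 22 Jumada al-Thani 1052 AH.

22 Jumada al-Thani 1052 AH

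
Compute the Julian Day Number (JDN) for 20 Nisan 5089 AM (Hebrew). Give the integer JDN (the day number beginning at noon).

In the proleptic Gregorian calendar the same day is 29 March 1329.
JDN 2299161 is 15 October 1582 CE (Gregorian); the target day is −92606 days from there, so JDN = 2206555.

2206555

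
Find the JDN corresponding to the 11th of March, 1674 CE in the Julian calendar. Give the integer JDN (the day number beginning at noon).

Equivalently 21 March 1674 (Gregorian).
JDN 2400001 is 17 November 1858 CE (Gregorian), MJD 0; the target day is −67445 days from there, so JDN = 2332556.

2332556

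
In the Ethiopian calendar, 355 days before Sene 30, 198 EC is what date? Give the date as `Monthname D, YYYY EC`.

Hamle 10, 197 EC

The starting date is JDN 1796474; 1796474 − 355 = 1796119.
JDN 1796119 corresponds to Hamle 10, 197 EC.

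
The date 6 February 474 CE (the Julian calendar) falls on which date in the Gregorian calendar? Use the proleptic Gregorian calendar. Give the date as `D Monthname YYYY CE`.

The Julian–Gregorian offset here is 1 day (Julian trailing).
6 February 474 Julian + 1 day → 7 February 474 Gregorian.

7 February 474 CE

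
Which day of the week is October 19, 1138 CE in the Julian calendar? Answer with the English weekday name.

Wednesday

Equivalently 26 October 1138 Gregorian, JDN 2137004.
JDN 2137004 mod 7 = 2, and JDN 0 was a Monday, so this is a Wednesday.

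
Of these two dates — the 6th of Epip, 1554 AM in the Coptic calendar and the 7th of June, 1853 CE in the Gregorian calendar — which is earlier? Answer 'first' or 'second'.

First date → JDN 2392568; second date → JDN 2398012.
JDN 2392568 < JDN 2398012, so the first date is earlier.

first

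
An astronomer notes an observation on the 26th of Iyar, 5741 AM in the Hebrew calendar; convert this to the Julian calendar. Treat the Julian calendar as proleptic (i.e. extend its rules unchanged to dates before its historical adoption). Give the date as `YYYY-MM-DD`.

1981-05-17

Both dates share Julian Day Number 2444755; in the Julian calendar that is 17 May 1981 CE.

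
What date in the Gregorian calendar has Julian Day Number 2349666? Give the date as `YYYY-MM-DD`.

JDN 2451545 is 1 Jan 2000; 2349666 is −101879 days from there.

1721-01-24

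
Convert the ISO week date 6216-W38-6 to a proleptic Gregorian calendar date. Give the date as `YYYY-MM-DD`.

ISO week 1 of 6216 is the week containing the first Thursday of 6216.
Week 38, day 6 (Saturday) lands on 6216-09-21.

6216-09-21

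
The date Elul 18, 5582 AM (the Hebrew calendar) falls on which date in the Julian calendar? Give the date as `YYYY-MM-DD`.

1822-08-23

Julian Day Number of the source date = 2386778.
Converting JDN 2386778 to the Julian calendar gives 23 August 1822 CE.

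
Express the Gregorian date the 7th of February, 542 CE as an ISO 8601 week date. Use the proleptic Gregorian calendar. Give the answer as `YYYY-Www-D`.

The weekday is Wednesday (ISO weekday 3).
That Wednesday belongs to ISO week 6 of ISO year 542.

0542-W06-3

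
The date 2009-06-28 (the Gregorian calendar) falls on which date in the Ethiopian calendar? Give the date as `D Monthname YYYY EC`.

21 Sene 2001 EC

Both dates share Julian Day Number 2455011; in the Ethiopian calendar that is 21 Sene 2001 EC.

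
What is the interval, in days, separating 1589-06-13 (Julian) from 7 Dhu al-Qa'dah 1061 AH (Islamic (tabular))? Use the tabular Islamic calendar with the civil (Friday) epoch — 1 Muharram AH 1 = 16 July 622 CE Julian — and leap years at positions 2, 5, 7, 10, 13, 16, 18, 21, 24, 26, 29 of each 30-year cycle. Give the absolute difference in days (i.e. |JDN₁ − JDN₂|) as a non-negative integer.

JDN of the first date = 2301604.
JDN of the second date = 2324370.
|2324370 − 2301604| = 22766.

22766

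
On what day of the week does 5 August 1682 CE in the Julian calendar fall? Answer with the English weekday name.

Saturday

This is JDN 2335625 (15 August 1682 Gregorian).
2335625 ≡ 5 (mod 7); counting from Monday = 0 gives Saturday.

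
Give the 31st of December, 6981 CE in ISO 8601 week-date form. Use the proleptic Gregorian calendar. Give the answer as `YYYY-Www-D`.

The weekday is Monday (ISO weekday 1).
That Monday belongs to ISO week 1 of ISO year 6982.

6982-W01-1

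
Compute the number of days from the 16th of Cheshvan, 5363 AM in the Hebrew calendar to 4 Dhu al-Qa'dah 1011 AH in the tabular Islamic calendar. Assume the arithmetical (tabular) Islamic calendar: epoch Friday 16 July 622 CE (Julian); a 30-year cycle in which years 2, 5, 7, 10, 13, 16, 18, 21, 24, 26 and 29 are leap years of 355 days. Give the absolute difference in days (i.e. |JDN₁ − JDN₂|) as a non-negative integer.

166

First date → JDN 2306482; second date → JDN 2306648.
The interval is |2306482 − 2306648| = 166 days.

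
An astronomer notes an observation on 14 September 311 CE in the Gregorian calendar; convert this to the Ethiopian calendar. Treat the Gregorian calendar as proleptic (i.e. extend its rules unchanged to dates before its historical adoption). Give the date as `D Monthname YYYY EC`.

Julian Day Number of the source date = 1834906.
Converting JDN 1834906 to the Ethiopian calendar gives 15 Meskerem 304 EC.

15 Meskerem 304 EC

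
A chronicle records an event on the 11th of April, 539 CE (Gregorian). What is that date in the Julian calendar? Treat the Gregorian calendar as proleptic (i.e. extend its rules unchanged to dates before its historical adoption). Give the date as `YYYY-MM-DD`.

For dates in this range the Gregorian date is 2 days ahead of the Julian.
11 April 539 Gregorian − 2 days → 9 April 539 Julian.

0539-04-09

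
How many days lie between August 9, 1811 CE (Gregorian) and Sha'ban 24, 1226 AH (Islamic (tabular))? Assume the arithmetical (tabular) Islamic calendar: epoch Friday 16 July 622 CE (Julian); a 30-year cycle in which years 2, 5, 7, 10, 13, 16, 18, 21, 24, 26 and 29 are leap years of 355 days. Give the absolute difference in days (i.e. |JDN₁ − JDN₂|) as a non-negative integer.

35

JDN of the first date = 2382734.
JDN of the second date = 2382769.
|2382769 − 2382734| = 35.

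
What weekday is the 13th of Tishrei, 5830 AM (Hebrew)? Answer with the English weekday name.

Saturday

Equivalently 28 September 2069 Gregorian, JDN 2477018.
Since JDN mod 7 = 5 (0 = Monday), the day is Saturday.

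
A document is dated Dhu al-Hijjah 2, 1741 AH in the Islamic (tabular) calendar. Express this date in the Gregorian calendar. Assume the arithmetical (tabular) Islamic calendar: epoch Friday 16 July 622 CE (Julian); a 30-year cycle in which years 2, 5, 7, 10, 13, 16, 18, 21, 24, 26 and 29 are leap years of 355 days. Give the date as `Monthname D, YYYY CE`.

Both dates share Julian Day Number 2565364; in the Gregorian calendar that is 18 August 2311 CE.

August 18, 2311 CE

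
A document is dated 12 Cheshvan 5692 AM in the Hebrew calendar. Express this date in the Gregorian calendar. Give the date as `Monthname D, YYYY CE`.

Julian Day Number of the source date = 2426638.
Converting JDN 2426638 to the Gregorian calendar gives 23 October 1931 CE.

October 23, 1931 CE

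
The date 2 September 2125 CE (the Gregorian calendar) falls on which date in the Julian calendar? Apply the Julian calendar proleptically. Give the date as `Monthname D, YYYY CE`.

The Julian–Gregorian offset here is 14 days (Julian trailing).
2 September 2125 Gregorian − 14 days → 19 August 2125 Julian.

August 19, 2125 CE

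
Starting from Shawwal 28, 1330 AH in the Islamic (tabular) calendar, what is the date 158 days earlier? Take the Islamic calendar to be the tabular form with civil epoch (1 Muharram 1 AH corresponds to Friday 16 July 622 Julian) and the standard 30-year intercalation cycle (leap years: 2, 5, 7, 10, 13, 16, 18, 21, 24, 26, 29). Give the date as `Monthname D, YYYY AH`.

Jumada al-Awwal 18, 1330 AH

JDN of Shawwal 28, 1330 AH = 2419686.
2419686 − 158 = 2419528.
JDN 2419528 in the tabular Islamic calendar is Jumada al-Awwal 18, 1330 AH.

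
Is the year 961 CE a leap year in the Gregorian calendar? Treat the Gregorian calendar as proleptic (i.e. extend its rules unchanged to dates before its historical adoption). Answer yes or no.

no

961 is not divisible by 4, so it is a common year.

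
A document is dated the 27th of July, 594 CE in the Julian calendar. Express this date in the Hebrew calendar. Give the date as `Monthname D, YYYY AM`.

Julian Day Number of the source date = 1938224.
Converting JDN 1938224 to the Hebrew calendar gives 4 Av 4354 AM.

Av 4, 4354 AM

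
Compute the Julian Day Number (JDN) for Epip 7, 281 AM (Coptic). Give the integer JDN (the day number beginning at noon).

1927606

Equivalently 3 July 565 (proleptic Gregorian).
JDN 2400001 is 17 November 1858 CE (Gregorian), MJD 0; the target day is −472395 days from there, so JDN = 1927606.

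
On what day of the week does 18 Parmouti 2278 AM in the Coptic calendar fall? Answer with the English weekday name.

In the Gregorian calendar this is 30 April 2562 (JDN 2656931).
Since JDN mod 7 = 4 (0 = Monday), the day is Friday.

Friday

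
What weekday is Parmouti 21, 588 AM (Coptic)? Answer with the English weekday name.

Equivalently 20 April 872 Gregorian, JDN 2039662.
Since JDN mod 7 = 2 (0 = Monday), the day is Wednesday.

Wednesday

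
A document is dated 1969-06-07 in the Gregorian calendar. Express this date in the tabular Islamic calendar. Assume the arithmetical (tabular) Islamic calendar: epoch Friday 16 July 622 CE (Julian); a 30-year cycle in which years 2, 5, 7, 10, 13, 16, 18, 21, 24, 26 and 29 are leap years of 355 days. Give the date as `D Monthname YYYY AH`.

Both dates share Julian Day Number 2440380; in the tabular Islamic calendar that is 21 Rabi' al-Awwal 1389 AH.

21 Rabi' al-Awwal 1389 AH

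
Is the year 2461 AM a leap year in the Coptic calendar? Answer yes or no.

2461 mod 4 = 1; in the Coptic calendar a year is leap when year mod 4 = 3, so it is a common year.

no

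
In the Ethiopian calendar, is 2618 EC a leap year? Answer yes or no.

2618 mod 4 = 2; in the Ethiopian calendar a year is leap when year mod 4 = 3, so it is a common year.

no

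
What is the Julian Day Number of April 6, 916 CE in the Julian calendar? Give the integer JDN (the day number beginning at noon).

2055723

Equivalently 11 April 916 (proleptic Gregorian).
JDN 2451545 is 1 January 2000 CE (Gregorian); the target day is −395822 days from there, so JDN = 2055723.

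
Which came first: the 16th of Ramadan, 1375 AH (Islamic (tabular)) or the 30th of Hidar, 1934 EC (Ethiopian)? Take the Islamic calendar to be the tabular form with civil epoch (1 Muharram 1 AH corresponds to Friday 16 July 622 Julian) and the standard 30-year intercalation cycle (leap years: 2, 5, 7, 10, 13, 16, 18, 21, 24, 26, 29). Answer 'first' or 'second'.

second

Converting both to JDN: 2435591 vs 2430338; the smaller is the second.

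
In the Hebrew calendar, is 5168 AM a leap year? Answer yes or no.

yes

Hebrew year 5168 is year 19 of its 19-year Metonic cycle; leap years are at positions 3, 6, 8, 11, 14, 17, 19, so it is a leap year (13 months).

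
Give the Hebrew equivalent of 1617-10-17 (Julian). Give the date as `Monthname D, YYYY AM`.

Julian Day Number of the source date = 2311957.
Converting JDN 2311957 to the Hebrew calendar gives 28 Tishrei 5378 AM.

Tishrei 28, 5378 AM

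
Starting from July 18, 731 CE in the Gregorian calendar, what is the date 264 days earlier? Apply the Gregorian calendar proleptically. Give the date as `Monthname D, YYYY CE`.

Counting 264 days back from JDN 1988250 reaches JDN 1987986, which is October 27, 730 CE.

October 27, 730 CE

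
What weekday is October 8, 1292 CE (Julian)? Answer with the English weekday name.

This is JDN 2193242 (15 October 1292 Gregorian).
Since JDN mod 7 = 2 (0 = Monday), the day is Wednesday.

Wednesday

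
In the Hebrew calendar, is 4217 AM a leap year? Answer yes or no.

no

Hebrew year 4217 is year 18 of its 19-year Metonic cycle; leap years are at positions 3, 6, 8, 11, 14, 17, 19, so it is a common year (12 months).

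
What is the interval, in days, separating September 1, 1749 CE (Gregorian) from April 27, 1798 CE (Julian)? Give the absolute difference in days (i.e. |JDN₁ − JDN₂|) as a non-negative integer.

17781

First date → JDN 2360113; second date → JDN 2377894.
The interval is |2360113 − 2377894| = 17781 days.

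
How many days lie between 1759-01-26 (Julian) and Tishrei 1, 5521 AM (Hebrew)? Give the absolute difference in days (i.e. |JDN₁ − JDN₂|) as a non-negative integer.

JDN of the first date = 2363558.
JDN of the second date = 2364141.
|2364141 − 2363558| = 583.

583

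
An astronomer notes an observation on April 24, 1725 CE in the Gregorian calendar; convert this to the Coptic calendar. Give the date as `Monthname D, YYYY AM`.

Parmouti 18, 1441 AM

Both dates share Julian Day Number 2351217; in the Coptic calendar that is 18 Parmouti 1441 AM.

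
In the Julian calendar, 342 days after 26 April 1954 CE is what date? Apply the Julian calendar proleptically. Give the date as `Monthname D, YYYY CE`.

The starting date is JDN 2434872; 2434872 + 342 = 2435214.
JDN 2435214 corresponds to April 3, 1955 CE.

April 3, 1955 CE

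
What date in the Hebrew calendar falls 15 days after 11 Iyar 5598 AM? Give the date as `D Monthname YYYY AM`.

26 Iyar 5598 AM

JDN of 11 Iyar 5598 AM = 2392501.
2392501 + 15 = 2392516.
JDN 2392516 in the Hebrew calendar is 26 Iyar 5598 AM.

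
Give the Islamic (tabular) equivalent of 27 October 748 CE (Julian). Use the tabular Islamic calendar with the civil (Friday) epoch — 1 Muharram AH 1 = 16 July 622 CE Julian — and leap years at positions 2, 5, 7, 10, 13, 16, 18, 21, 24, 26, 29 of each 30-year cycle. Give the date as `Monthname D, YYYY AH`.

Both dates share Julian Day Number 1994565; in the tabular Islamic calendar that is 28 Safar 131 AH.

Safar 28, 131 AH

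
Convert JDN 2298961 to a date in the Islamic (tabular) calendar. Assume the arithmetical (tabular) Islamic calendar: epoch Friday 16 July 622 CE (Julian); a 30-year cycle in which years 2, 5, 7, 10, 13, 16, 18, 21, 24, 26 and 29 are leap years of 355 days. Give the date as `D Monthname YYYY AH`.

The Gregorian equivalent of JDN 2298961 is 29 March 1582.
In the tabular Islamic calendar that day is 23 Safar 990 AH.

23 Safar 990 AH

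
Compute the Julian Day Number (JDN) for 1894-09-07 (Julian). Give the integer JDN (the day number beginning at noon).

2413091

Equivalently 19 September 1894 (Gregorian).
JDN 2400001 is 17 November 1858 CE (Gregorian), MJD 0; the target day is +13090 days from there, so JDN = 2413091.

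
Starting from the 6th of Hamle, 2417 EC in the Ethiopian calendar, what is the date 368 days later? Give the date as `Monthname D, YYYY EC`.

The starting date is JDN 2606970; 2606970 + 368 = 2607338.
JDN 2607338 corresponds to Hamle 9, 2418 EC.

Hamle 9, 2418 EC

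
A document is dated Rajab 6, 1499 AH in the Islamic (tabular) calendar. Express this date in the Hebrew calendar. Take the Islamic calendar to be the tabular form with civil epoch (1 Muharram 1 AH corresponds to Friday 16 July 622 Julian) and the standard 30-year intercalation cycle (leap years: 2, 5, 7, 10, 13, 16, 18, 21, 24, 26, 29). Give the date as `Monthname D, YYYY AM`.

The source date corresponds to 8 June 2076 in the Gregorian calendar (JDN 2479463).
That day falls on 7 Sivan 5836 AM in the Hebrew calendar.

Sivan 7, 5836 AM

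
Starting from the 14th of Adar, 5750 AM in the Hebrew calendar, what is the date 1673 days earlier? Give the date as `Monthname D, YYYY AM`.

JDN of the 14th of Adar, 5750 AM = 2447962.
2447962 − 1673 = 2446289.
JDN 2446289 in the Hebrew calendar is Av 24, 5745 AM.

Av 24, 5745 AM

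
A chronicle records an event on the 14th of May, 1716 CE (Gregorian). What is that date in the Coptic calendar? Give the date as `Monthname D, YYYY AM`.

Pashons 8, 1432 AM

Julian Day Number of the source date = 2347950.
Converting JDN 2347950 to the Coptic calendar gives 8 Pashons 1432 AM.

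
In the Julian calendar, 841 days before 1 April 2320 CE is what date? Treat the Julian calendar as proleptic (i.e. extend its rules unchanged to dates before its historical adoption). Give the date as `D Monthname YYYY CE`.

12 December 2317 CE

JDN of 1 April 2320 CE = 2568529.
2568529 − 841 = 2567688.
JDN 2567688 in the Julian calendar is 12 December 2317 CE.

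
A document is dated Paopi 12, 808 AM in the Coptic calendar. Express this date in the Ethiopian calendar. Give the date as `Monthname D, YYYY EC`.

Julian Day Number of the source date = 2119828.
Converting JDN 2119828 to the Ethiopian calendar gives 12 Tikimt 1084 EC.

Tikimt 12, 1084 EC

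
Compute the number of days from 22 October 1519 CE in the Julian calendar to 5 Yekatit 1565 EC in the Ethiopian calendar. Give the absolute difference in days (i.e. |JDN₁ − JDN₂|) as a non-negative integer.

JDN of the first date = 2276167.
JDN of the second date = 2295626.
|2295626 − 2276167| = 19459.

19459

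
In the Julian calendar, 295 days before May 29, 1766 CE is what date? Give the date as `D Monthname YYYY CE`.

The starting date is JDN 2366238; 2366238 − 295 = 2365943.
JDN 2365943 corresponds to 7 August 1765 CE.

7 August 1765 CE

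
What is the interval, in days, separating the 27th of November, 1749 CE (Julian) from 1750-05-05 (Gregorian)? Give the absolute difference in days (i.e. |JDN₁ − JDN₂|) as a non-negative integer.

148

First date → JDN 2360211; second date → JDN 2360359.
The interval is |2360211 − 2360359| = 148 days.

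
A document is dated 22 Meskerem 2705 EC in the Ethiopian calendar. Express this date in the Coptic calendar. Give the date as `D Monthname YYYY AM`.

Both dates share Julian Day Number 2711878; in the Coptic calendar that is 22 Thout 2429 AM.

22 Thout 2429 AM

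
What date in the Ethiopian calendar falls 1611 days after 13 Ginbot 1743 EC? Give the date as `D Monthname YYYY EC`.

Counting 1611 days forward from JDN 2360738 reaches JDN 2362349, which is 7 Tikimt 1748 EC.

7 Tikimt 1748 EC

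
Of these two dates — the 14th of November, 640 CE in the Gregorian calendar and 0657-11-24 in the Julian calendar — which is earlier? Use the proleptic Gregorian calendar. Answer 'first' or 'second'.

first

Converting both to JDN: 1955133 vs 1961355; the smaller is the first.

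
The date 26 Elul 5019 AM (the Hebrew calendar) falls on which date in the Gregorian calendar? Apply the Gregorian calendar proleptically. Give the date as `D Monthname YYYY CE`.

23 September 1259 CE

Julian Day Number of the source date = 2181166.
Converting JDN 2181166 to the Gregorian calendar gives 23 September 1259 CE.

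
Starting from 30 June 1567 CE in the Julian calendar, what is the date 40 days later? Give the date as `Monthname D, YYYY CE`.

August 9, 1567 CE

Counting 40 days forward from JDN 2293585 reaches JDN 2293625, which is August 9, 1567 CE.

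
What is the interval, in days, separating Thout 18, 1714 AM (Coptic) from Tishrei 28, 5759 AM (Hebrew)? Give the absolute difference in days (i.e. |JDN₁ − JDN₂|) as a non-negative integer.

385

First date → JDN 2450720; second date → JDN 2451105.
The interval is |2450720 − 2451105| = 385 days.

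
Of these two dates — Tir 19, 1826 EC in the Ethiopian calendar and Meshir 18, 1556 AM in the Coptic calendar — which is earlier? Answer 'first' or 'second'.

The two dates have Julian Day Numbers 2390940 and 2393161 respectively.
Since 2390940 < 2393161, the first date comes first.

first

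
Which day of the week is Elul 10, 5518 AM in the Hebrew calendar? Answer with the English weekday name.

Wednesday

Equivalently 13 September 1758 Gregorian, JDN 2363412.
2363412 ≡ 2 (mod 7); counting from Monday = 0 gives Wednesday.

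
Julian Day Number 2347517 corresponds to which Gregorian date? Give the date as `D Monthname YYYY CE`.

JDN 2451545 is 1 Jan 2000; 2347517 is −104028 days from there.

8 March 1715 CE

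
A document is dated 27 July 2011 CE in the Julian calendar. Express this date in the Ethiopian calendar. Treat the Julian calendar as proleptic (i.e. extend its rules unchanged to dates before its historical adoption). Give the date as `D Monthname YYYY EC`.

3 Nehase 2003 EC

Julian Day Number of the source date = 2455783.
Converting JDN 2455783 to the Ethiopian calendar gives 3 Nehase 2003 EC.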